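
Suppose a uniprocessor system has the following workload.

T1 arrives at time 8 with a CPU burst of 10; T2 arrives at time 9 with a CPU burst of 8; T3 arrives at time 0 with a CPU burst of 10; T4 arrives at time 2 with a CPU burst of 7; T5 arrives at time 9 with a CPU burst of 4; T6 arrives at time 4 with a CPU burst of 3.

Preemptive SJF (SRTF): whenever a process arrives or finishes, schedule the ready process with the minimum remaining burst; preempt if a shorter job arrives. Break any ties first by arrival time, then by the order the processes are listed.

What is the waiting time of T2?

15

Timeline: | T3 0-2 | T4 2-4 | T6 4-7 | T4 7-12 | T5 12-16 | T3 16-24 | T2 24-32 | T1 32-42 |
Completion: T1=42  T2=32  T3=24  T4=12  T5=16  T6=7
Turnaround (C−A): T1=34  T2=23  T3=24  T4=10  T5=7  T6=3
Waiting(T2) = turnaround − burst = 23 − 8 = 15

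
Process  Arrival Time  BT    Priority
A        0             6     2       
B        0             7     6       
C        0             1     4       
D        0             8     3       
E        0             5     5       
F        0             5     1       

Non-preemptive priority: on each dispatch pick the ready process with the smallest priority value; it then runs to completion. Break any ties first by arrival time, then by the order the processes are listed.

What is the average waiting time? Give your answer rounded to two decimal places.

Gantt: | F 0-5 | A 5-11 | D 11-19 | C 19-20 | E 20-25 | B 25-32 |
Completion: A=11  B=32  C=20  D=19  E=25  F=5
Turnaround (C−A): A=11  B=32  C=20  D=19  E=25  F=5
Waiting times: A=5, B=25, C=19, D=11, E=20, F=0
Average waiting = (5+25+19+11+20+0) / 6 = 80/6 = 13.33

13.33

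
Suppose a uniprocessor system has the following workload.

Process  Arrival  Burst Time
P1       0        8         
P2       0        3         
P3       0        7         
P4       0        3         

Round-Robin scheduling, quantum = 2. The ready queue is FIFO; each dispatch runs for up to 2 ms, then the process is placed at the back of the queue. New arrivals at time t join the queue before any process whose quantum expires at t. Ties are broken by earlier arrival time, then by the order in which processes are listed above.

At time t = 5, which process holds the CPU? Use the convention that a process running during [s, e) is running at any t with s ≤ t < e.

Gantt: | P1 0-2 | P2 2-4 | P3 4-6 | P4 6-8 | P1 8-10 | P2 10-11 | P3 11-13 | P4 13-14 | P1 14-16 | P3 16-18 | P1 18-20 | P3 20-21 |
Completion: P1=20  P2=11  P3=21  P4=14

P3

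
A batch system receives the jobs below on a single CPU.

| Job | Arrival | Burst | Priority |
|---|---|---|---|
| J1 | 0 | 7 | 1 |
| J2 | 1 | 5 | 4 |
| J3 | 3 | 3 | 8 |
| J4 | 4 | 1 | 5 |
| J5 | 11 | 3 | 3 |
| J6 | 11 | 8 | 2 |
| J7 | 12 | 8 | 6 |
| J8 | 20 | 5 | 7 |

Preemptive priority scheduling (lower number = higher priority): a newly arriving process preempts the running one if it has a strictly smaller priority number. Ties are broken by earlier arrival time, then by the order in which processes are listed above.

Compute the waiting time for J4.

Timeline: | J1 0-7 | J2 7-11 | J6 11-19 | J5 19-22 | J2 22-23 | J4 23-24 | J7 24-32 | J8 32-37 | J3 37-40 |
Completion: J1=7  J2=23  J3=40  J4=24  J5=22  J6=19  J7=32  J8=37
Turnaround (C−A): J1=7  J2=22  J3=37  J4=20  J5=11  J6=8  J7=20  J8=17
Waiting(J4) = turnaround − burst = 20 − 1 = 19

19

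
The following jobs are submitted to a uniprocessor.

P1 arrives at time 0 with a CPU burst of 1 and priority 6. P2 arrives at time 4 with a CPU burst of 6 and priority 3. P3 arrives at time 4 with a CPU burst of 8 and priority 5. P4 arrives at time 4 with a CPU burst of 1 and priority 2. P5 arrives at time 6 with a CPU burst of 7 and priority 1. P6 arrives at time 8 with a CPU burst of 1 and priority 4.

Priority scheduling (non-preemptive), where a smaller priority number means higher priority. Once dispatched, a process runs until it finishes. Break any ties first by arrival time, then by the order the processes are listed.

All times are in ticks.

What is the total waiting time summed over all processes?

Schedule: | P1 0-1 | idle 1-4 | P4 4-5 | P2 5-11 | P5 11-18 | P6 18-19 | P3 19-27 |
Completion: P1=1  P2=11  P3=27  P4=5  P5=18  P6=19
Turnaround (C−A): P1=1  P2=7  P3=23  P4=1  P5=12  P6=11
Waiting = turnaround − burst: P1=0, P2=1, P3=15, P4=0, P5=5, P6=10
Total waiting = 0 + 1 + 15 + 0 + 5 + 10 = 31

31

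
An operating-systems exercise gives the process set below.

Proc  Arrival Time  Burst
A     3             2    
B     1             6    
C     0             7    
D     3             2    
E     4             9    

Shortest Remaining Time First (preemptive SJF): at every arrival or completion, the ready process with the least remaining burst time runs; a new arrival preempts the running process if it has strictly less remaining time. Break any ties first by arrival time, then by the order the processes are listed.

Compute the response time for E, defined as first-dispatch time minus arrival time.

13

Timeline: | C 0-3 | A 3-5 | D 5-7 | C 7-11 | B 11-17 | E 17-26 |
Completion: A=5  B=17  C=11  D=7  E=26
Turnaround (C−A): A=2  B=16  C=11  D=4  E=22
Response(E) = first start − arrival = 17 − 4 = 13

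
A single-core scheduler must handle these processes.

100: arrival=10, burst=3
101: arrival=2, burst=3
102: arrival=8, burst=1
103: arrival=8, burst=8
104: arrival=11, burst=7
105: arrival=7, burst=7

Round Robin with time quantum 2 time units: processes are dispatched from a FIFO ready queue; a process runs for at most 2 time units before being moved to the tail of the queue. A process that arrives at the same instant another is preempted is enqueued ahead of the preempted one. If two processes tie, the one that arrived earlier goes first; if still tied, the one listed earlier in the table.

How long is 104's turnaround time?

Gantt: | idle 0-2 | 101 2-5 | idle 5-7 | 105 7-9 | 102 9-10 | 103 10-12 | 105 12-14 | 100 14-16 | 104 16-18 | 103 18-20 | 105 20-22 | 100 22-23 | 104 23-25 | 103 25-27 | 105 27-28 | 104 28-30 | 103 30-32 | 104 32-33 |
Completion: 100=23  101=5  102=10  103=32  104=33  105=28
Turnaround (C−A): 100=13  101=3  102=2  103=24  104=22  105=21
Turnaround(104) = completion − arrival = 33 − 11 = 22

22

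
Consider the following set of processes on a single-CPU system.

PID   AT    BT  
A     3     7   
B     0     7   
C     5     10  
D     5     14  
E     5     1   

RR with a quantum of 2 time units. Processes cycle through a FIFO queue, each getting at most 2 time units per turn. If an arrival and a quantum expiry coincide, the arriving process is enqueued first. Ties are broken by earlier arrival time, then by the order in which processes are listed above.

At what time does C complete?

33

Schedule: | B 0-4 | A 4-6 | B 6-8 | C 8-10 | D 10-12 | E 12-13 | A 13-15 | B 15-16 | C 16-18 | D 18-20 | A 20-22 | C 22-24 | D 24-26 | A 26-27 | C 27-29 | D 29-31 | C 31-33 | D 33-39 |
Completion: A=27  B=16  C=33  D=39  E=13
Turnaround (C−A): A=24  B=16  C=28  D=34  E=8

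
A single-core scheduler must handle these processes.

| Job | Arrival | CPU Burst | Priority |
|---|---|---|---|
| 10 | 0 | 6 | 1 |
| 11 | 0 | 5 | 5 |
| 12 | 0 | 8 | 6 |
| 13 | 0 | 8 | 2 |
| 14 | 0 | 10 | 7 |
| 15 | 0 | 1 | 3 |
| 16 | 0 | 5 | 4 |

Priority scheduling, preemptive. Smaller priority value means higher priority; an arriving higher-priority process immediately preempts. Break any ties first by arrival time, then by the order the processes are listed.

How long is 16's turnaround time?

20

Schedule: | 10 0-6 | 13 6-14 | 15 14-15 | 16 15-20 | 11 20-25 | 12 25-33 | 14 33-43 |
Completion: 10=6  11=25  12=33  13=14  14=43  15=15  16=20
Turnaround(16) = completion − arrival = 20 − 0 = 20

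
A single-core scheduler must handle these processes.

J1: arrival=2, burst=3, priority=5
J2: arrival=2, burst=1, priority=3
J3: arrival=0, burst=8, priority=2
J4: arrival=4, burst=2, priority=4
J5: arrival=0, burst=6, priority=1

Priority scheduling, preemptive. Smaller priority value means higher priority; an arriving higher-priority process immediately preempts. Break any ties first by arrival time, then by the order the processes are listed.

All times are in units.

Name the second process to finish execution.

Timeline: | J5 0-6 | J3 6-14 | J2 14-15 | J4 15-17 | J1 17-20 |
Completion: J1=20  J2=15  J3=14  J4=17  J5=6
Turnaround (C−A): J1=18  J2=13  J3=14  J4=13  J5=6
Finish order: J5 → J3 → J2 → J4 → J1

J3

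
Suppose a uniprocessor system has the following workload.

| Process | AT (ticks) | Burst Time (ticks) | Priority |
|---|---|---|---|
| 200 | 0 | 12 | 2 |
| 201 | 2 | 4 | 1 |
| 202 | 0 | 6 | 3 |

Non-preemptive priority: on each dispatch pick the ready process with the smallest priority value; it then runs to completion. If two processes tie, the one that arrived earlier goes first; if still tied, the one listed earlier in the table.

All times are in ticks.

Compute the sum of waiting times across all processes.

Gantt: | 200 0-12 | 201 12-16 | 202 16-22 |
Completion: 200=12  201=16  202=22
Turnaround (C−A): 200=12  201=14  202=22
Waiting = turnaround − burst: 200=0, 201=10, 202=16
Total waiting = 0 + 10 + 16 = 26

26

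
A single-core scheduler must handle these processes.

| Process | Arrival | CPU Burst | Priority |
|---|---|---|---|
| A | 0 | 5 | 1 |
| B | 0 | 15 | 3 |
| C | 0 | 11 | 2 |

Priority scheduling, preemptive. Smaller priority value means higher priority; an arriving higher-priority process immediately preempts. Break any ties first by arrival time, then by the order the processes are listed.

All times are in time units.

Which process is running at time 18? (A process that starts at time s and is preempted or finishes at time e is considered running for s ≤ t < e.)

B

Gantt: | A 0-5 | C 5-16 | B 16-31 |
Completion: A=5  B=31  C=16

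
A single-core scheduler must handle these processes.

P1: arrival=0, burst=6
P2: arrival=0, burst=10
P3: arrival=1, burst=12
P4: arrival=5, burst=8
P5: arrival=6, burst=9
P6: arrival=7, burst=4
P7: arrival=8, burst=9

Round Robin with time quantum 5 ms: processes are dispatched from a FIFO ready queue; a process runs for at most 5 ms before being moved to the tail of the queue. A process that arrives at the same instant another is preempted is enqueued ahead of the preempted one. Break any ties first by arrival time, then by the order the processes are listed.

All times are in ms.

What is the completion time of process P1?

21

Timeline: | P1 0-5 | P2 5-10 | P3 10-15 | P4 15-20 | P1 20-21 | P5 21-26 | P6 26-30 | P7 30-35 | P2 35-40 | P3 40-45 | P4 45-48 | P5 48-52 | P7 52-56 | P3 56-58 |
Completion: P1=21  P2=40  P3=58  P4=48  P5=52  P6=30  P7=56
Turnaround (C−A): P1=21  P2=40  P3=57  P4=43  P5=46  P6=23  P7=48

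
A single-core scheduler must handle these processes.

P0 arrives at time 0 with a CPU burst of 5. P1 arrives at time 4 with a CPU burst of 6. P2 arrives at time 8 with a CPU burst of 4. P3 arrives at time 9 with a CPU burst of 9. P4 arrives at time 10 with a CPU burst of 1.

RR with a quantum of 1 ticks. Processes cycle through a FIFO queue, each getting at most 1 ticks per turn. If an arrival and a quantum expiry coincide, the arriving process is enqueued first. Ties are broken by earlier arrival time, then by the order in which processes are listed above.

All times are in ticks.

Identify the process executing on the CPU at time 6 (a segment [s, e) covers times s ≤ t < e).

P1

Gantt: | P0 0-4 | P1 4-5 | P0 5-6 | P1 6-8 | P2 8-9 | P1 9-10 | P3 10-11 | P2 11-12 | P4 12-13 | P1 13-14 | P3 14-15 | P2 15-16 | P1 16-17 | P3 17-18 | P2 18-19 | P3 19-25 |
Completion: P0=6  P1=17  P2=19  P3=25  P4=13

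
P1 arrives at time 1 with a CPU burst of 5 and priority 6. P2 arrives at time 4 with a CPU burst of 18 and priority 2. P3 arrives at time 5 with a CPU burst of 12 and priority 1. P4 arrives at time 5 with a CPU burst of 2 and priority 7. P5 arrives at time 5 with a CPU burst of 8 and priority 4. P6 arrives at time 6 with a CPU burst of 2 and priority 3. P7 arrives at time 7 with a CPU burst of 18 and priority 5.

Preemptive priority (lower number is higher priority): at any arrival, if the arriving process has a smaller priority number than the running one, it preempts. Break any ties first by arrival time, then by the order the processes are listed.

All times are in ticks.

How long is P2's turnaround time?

30

Gantt: | idle 0-1 | P1 1-4 | P2 4-5 | P3 5-17 | P2 17-34 | P6 34-36 | P5 36-44 | P7 44-62 | P1 62-64 | P4 64-66 |
Completion: P1=64  P2=34  P3=17  P4=66  P5=44  P6=36  P7=62
Turnaround (C−A): P1=63  P2=30  P3=12  P4=61  P5=39  P6=30  P7=55
Turnaround(P2) = completion − arrival = 34 − 4 = 30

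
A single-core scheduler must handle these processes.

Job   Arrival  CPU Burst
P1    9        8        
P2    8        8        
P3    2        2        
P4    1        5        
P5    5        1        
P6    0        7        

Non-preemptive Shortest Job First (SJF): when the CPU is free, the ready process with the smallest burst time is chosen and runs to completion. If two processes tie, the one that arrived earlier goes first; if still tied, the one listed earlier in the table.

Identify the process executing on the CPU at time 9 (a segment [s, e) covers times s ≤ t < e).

Schedule: | P6 0-7 | P5 7-8 | P3 8-10 | P4 10-15 | P2 15-23 | P1 23-31 |
Completion: P1=31  P2=23  P3=10  P4=15  P5=8  P6=7

P3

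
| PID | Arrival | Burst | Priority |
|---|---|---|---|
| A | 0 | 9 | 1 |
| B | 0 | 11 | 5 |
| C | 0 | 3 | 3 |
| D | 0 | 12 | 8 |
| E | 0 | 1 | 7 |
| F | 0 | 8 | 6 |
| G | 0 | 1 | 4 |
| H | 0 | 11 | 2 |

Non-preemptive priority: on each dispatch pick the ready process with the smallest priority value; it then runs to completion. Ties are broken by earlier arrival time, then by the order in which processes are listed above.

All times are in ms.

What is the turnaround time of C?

23

Schedule: | A 0-9 | H 9-20 | C 20-23 | G 23-24 | B 24-35 | F 35-43 | E 43-44 | D 44-56 |
Completion: A=9  B=35  C=23  D=56  E=44  F=43  G=24  H=20
Turnaround (C−A): A=9  B=35  C=23  D=56  E=44  F=43  G=24  H=20
Turnaround(C) = completion − arrival = 23 − 0 = 23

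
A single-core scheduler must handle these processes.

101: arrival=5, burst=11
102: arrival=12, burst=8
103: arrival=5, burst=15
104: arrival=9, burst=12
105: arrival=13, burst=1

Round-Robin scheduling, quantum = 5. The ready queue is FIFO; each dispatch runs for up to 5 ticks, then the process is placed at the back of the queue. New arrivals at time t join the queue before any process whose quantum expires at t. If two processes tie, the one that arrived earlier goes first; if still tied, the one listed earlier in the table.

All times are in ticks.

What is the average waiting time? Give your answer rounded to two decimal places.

Timeline: | idle 0-5 | 101 5-10 | 103 10-15 | 104 15-20 | 101 20-25 | 102 25-30 | 105 30-31 | 103 31-36 | 104 36-41 | 101 41-42 | 102 42-45 | 103 45-50 | 104 50-52 |
Completion: 101=42  102=45  103=50  104=52  105=31
Waiting times: 101=26, 102=25, 103=30, 104=31, 105=17
Average waiting = (26+25+30+31+17) / 5 = 129/5 = 25.80

25.80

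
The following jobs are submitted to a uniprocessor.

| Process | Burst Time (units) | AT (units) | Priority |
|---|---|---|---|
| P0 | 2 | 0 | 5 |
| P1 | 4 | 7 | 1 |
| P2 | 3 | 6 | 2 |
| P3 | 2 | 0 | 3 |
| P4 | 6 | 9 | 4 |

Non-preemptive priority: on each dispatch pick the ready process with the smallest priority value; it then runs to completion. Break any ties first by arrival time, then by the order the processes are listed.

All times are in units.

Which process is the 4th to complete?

Schedule: | P3 0-2 | P0 2-4 | idle 4-6 | P2 6-9 | P1 9-13 | P4 13-19 |
Completion: P0=4  P1=13  P2=9  P3=2  P4=19
Finish order: P3 → P0 → P2 → P1 → P4

P1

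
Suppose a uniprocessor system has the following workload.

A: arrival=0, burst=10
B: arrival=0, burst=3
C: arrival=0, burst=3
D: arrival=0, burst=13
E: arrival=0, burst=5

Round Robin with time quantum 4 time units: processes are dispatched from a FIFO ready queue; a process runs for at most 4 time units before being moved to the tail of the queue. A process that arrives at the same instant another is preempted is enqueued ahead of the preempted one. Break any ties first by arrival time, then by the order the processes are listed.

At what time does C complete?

10

Gantt: | A 0-4 | B 4-7 | C 7-10 | D 10-14 | E 14-18 | A 18-22 | D 22-26 | E 26-27 | A 27-29 | D 29-34 |
Completion: A=29  B=7  C=10  D=34  E=27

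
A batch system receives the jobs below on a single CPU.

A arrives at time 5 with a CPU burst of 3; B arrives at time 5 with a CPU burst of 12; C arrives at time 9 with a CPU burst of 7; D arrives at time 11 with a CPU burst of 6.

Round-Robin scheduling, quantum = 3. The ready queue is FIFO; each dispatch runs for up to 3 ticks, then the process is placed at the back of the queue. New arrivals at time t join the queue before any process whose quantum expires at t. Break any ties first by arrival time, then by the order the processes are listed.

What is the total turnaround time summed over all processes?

67

Timeline: | idle 0-5 | A 5-8 | B 8-11 | C 11-14 | D 14-17 | B 17-20 | C 20-23 | D 23-26 | B 26-29 | C 29-30 | B 30-33 |
Completion: A=8  B=33  C=30  D=26
Turnaround = completion − arrival: A=3, B=28, C=21, D=15
Total turnaround = 3 + 28 + 21 + 15 = 67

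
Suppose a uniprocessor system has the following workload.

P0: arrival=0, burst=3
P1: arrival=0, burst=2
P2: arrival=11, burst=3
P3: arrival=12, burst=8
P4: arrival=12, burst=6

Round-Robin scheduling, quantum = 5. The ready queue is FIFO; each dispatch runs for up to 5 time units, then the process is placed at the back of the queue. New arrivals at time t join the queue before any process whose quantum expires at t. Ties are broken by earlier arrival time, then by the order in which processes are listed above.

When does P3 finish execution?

27

Schedule: | P0 0-3 | P1 3-5 | idle 5-11 | P2 11-14 | P3 14-19 | P4 19-24 | P3 24-27 | P4 27-28 |
Completion: P0=3  P1=5  P2=14  P3=27  P4=28
Turnaround (C−A): P0=3  P1=5  P2=3  P3=15  P4=16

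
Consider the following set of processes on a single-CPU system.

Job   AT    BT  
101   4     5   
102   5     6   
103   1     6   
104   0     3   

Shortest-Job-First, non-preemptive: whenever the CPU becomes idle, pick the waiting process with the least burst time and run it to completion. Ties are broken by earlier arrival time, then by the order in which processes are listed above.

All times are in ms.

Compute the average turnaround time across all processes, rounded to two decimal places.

9.00

Timeline: | 104 0-3 | 103 3-9 | 101 9-14 | 102 14-20 |
Completion: 101=14  102=20  103=9  104=3
Turnaround (C−A): 101=10  102=15  103=8  104=3
Turnaround times: 101=10, 102=15, 103=8, 104=3
Average turnaround = (10+15+8+3) / 4 = 36/4 = 9.00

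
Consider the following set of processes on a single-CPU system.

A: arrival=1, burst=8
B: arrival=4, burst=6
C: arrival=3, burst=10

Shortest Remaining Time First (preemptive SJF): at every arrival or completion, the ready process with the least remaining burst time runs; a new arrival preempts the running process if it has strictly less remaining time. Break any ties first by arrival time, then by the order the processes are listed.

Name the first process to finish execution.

Gantt: | idle 0-1 | A 1-9 | B 9-15 | C 15-25 |
Completion: A=9  B=15  C=25
Finish order: A → B → C

A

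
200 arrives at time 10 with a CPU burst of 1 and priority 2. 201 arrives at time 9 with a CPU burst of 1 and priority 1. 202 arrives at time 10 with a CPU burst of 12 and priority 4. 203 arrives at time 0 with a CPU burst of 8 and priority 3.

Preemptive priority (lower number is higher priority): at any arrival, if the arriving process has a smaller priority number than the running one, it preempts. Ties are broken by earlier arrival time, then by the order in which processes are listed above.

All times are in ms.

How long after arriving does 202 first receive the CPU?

1

Schedule: | 203 0-8 | idle 8-9 | 201 9-10 | 200 10-11 | 202 11-23 |
Completion: 200=11  201=10  202=23  203=8
Turnaround (C−A): 200=1  201=1  202=13  203=8
Response(202) = first start − arrival = 11 − 10 = 1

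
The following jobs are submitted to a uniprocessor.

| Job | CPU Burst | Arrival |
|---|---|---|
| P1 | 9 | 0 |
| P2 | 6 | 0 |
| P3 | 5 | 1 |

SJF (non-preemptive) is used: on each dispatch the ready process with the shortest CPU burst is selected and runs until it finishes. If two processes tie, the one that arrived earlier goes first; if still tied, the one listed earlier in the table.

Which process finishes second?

P3

Schedule: | P2 0-6 | P3 6-11 | P1 11-20 |
Completion: P1=20  P2=6  P3=11
Finish order: P2 → P3 → P1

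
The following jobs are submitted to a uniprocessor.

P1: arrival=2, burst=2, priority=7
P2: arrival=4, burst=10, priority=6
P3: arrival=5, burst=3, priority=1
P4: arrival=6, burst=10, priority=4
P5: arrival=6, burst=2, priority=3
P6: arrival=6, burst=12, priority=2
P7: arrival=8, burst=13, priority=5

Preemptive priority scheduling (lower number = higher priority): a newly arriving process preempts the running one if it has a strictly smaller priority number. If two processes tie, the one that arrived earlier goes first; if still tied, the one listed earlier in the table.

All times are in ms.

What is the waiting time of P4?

16

Gantt: | idle 0-2 | P1 2-4 | P2 4-5 | P3 5-8 | P6 8-20 | P5 20-22 | P4 22-32 | P7 32-45 | P2 45-54 |
Completion: P1=4  P2=54  P3=8  P4=32  P5=22  P6=20  P7=45
Turnaround (C−A): P1=2  P2=50  P3=3  P4=26  P5=16  P6=14  P7=37
Waiting(P4) = turnaround − burst = 26 − 10 = 16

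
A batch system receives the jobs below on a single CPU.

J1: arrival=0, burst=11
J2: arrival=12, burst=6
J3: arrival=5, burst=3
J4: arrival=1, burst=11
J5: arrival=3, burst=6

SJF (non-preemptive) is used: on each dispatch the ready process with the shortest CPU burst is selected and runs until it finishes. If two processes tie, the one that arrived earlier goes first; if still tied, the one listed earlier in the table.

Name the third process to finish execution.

Gantt: | J1 0-11 | J3 11-14 | J5 14-20 | J2 20-26 | J4 26-37 |
Completion: J1=11  J2=26  J3=14  J4=37  J5=20
Turnaround (C−A): J1=11  J2=14  J3=9  J4=36  J5=17
Finish order: J1 → J3 → J5 → J2 → J4

J5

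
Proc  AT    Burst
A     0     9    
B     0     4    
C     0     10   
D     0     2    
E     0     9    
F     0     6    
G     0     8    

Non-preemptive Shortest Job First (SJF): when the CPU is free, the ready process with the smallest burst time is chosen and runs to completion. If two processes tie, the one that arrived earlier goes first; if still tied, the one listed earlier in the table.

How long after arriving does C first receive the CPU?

38

Timeline: | D 0-2 | B 2-6 | F 6-12 | G 12-20 | A 20-29 | E 29-38 | C 38-48 |
Completion: A=29  B=6  C=48  D=2  E=38  F=12  G=20
Turnaround (C−A): A=29  B=6  C=48  D=2  E=38  F=12  G=20
Response(C) = first start − arrival = 38 − 0 = 38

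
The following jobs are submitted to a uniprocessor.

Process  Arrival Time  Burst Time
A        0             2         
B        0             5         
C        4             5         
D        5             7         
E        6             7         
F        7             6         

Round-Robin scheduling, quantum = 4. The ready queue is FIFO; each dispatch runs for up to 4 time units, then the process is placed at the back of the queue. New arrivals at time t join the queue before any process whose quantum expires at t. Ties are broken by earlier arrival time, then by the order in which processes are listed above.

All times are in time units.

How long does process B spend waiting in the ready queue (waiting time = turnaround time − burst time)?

Gantt: | A 0-2 | B 2-6 | C 6-10 | D 10-14 | E 14-18 | B 18-19 | F 19-23 | C 23-24 | D 24-27 | E 27-30 | F 30-32 |
Completion: A=2  B=19  C=24  D=27  E=30  F=32
Waiting(B) = turnaround − burst = 19 − 5 = 14

14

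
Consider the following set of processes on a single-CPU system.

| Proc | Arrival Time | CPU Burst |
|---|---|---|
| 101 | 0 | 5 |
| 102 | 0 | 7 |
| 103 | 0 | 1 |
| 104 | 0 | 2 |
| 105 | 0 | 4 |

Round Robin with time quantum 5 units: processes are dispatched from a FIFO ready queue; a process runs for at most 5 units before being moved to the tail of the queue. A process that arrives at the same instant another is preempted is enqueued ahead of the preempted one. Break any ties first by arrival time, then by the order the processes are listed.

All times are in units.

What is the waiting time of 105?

Gantt: | 101 0-5 | 102 5-10 | 103 10-11 | 104 11-13 | 105 13-17 | 102 17-19 |
Completion: 101=5  102=19  103=11  104=13  105=17
Waiting(105) = turnaround − burst = 17 − 4 = 13

13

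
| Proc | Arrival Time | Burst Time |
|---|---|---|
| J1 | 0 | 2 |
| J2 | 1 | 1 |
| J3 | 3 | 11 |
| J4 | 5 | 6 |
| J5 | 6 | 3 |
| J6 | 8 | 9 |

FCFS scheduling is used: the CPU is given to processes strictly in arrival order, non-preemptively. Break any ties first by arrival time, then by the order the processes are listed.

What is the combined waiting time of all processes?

Timeline: | J1 0-2 | J2 2-3 | J3 3-14 | J4 14-20 | J5 20-23 | J6 23-32 |
Completion: J1=2  J2=3  J3=14  J4=20  J5=23  J6=32
Waiting = turnaround − burst: J1=0, J2=1, J3=0, J4=9, J5=14, J6=15
Total waiting = 0 + 1 + 0 + 9 + 14 + 15 = 39

39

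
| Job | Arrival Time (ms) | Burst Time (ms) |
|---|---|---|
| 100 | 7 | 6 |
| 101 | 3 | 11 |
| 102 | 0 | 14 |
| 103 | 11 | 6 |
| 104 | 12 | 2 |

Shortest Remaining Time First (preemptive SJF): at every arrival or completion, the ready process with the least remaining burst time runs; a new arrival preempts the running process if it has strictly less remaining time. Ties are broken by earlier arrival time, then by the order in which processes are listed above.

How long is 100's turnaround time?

6

Timeline: | 102 0-7 | 100 7-13 | 104 13-15 | 103 15-21 | 102 21-28 | 101 28-39 |
Completion: 100=13  101=39  102=28  103=21  104=15
Turnaround (C−A): 100=6  101=36  102=28  103=10  104=3
Turnaround(100) = completion − arrival = 13 − 7 = 6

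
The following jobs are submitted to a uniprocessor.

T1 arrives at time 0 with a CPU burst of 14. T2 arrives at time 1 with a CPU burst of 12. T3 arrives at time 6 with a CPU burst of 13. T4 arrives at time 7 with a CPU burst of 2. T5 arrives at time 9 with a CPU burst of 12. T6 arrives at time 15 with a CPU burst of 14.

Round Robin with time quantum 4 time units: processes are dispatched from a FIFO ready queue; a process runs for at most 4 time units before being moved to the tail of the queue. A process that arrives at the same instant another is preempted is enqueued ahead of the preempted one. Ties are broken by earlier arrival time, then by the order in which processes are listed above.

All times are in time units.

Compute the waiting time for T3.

Gantt: | T1 0-4 | T2 4-8 | T1 8-12 | T3 12-16 | T4 16-18 | T2 18-22 | T5 22-26 | T1 26-30 | T6 30-34 | T3 34-38 | T2 38-42 | T5 42-46 | T1 46-48 | T6 48-52 | T3 52-56 | T5 56-60 | T6 60-64 | T3 64-65 | T6 65-67 |
Completion: T1=48  T2=42  T3=65  T4=18  T5=60  T6=67
Turnaround (C−A): T1=48  T2=41  T3=59  T4=11  T5=51  T6=52
Waiting(T3) = turnaround − burst = 59 − 13 = 46

46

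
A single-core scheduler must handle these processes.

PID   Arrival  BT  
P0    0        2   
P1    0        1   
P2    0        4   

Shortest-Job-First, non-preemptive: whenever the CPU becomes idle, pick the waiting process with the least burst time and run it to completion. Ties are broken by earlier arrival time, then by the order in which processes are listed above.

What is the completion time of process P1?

1

Timeline: | P1 0-1 | P0 1-3 | P2 3-7 |
Completion: P0=3  P1=1  P2=7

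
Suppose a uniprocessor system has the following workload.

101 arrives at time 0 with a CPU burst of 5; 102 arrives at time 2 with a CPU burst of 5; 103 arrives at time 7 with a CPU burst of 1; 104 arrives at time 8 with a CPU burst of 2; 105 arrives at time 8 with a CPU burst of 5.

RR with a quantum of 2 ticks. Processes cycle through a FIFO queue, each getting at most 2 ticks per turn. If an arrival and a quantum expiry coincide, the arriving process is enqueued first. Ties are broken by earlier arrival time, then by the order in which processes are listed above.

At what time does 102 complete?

Gantt: | 101 0-2 | 102 2-4 | 101 4-6 | 102 6-8 | 101 8-9 | 103 9-10 | 104 10-12 | 105 12-14 | 102 14-15 | 105 15-18 |
Completion: 101=9  102=15  103=10  104=12  105=18
Turnaround (C−A): 101=9  102=13  103=3  104=4  105=10

15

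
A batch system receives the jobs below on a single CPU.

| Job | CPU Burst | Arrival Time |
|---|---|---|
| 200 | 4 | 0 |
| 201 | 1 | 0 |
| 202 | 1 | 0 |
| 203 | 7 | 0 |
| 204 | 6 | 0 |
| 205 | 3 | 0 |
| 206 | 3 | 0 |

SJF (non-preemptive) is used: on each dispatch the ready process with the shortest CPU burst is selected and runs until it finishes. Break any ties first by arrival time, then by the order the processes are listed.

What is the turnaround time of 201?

Schedule: | 201 0-1 | 202 1-2 | 205 2-5 | 206 5-8 | 200 8-12 | 204 12-18 | 203 18-25 |
Completion: 200=12  201=1  202=2  203=25  204=18  205=5  206=8
Turnaround(201) = completion − arrival = 1 − 0 = 1

1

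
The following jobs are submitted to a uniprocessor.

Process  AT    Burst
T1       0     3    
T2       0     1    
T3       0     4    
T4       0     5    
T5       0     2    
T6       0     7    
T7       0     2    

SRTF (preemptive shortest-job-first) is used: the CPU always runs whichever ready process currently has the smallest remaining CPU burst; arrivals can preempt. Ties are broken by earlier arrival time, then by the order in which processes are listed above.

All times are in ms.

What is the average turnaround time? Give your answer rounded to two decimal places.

10.00

Timeline: | T2 0-1 | T5 1-3 | T7 3-5 | T1 5-8 | T3 8-12 | T4 12-17 | T6 17-24 |
Completion: T1=8  T2=1  T3=12  T4=17  T5=3  T6=24  T7=5
Turnaround (C−A): T1=8  T2=1  T3=12  T4=17  T5=3  T6=24  T7=5
Turnaround times: T1=8, T2=1, T3=12, T4=17, T5=3, T6=24, T7=5
Average turnaround = (8+1+12+17+3+24+5) / 7 = 70/7 = 10.00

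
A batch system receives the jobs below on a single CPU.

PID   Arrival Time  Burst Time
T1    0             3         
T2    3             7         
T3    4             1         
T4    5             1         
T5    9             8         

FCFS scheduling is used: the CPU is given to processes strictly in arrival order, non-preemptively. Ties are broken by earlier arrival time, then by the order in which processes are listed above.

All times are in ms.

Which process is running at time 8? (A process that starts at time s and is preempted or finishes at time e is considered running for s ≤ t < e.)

T2

Timeline: | T1 0-3 | T2 3-10 | T3 10-11 | T4 11-12 | T5 12-20 |
Completion: T1=3  T2=10  T3=11  T4=12  T5=20
Turnaround (C−A): T1=3  T2=7  T3=7  T4=7  T5=11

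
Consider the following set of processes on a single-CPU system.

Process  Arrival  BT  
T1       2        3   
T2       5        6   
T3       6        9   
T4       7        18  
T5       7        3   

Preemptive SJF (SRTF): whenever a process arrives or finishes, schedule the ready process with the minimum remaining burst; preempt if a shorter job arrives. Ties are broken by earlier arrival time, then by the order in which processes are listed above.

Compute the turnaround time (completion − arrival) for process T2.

9

Gantt: | idle 0-2 | T1 2-5 | T2 5-7 | T5 7-10 | T2 10-14 | T3 14-23 | T4 23-41 |
Completion: T1=5  T2=14  T3=23  T4=41  T5=10
Turnaround (C−A): T1=3  T2=9  T3=17  T4=34  T5=3
Turnaround(T2) = completion − arrival = 14 − 5 = 9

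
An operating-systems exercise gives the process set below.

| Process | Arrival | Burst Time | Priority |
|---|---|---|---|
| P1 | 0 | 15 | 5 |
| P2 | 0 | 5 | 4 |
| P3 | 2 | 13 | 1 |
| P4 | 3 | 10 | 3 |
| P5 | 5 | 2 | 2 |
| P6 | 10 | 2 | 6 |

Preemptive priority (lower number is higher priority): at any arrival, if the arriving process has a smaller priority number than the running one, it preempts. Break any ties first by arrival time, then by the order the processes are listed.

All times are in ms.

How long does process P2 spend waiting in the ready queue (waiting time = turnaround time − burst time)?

25

Schedule: | P2 0-2 | P3 2-15 | P5 15-17 | P4 17-27 | P2 27-30 | P1 30-45 | P6 45-47 |
Completion: P1=45  P2=30  P3=15  P4=27  P5=17  P6=47
Waiting(P2) = turnaround − burst = 30 − 5 = 25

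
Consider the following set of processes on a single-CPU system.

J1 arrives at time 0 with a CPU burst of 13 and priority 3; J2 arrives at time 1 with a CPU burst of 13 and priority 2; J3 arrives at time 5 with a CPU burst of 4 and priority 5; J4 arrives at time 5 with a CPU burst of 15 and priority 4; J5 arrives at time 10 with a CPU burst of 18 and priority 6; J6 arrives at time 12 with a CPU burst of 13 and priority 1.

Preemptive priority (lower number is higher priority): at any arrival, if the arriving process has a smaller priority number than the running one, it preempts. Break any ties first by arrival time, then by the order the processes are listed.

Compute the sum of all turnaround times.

Timeline: | J1 0-1 | J2 1-12 | J6 12-25 | J2 25-27 | J1 27-39 | J4 39-54 | J3 54-58 | J5 58-76 |
Completion: J1=39  J2=27  J3=58  J4=54  J5=76  J6=25
Turnaround (C−A): J1=39  J2=26  J3=53  J4=49  J5=66  J6=13
Turnaround = completion − arrival: J1=39, J2=26, J3=53, J4=49, J5=66, J6=13
Total turnaround = 39 + 26 + 53 + 49 + 66 + 13 = 246

246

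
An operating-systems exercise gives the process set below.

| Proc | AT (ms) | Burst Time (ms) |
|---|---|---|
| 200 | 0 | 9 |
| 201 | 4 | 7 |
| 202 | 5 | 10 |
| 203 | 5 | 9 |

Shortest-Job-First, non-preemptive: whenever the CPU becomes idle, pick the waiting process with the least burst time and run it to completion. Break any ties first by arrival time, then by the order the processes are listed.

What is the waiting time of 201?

5

Schedule: | 200 0-9 | 201 9-16 | 203 16-25 | 202 25-35 |
Completion: 200=9  201=16  202=35  203=25
Turnaround (C−A): 200=9  201=12  202=30  203=20
Waiting(201) = turnaround − burst = 12 − 7 = 5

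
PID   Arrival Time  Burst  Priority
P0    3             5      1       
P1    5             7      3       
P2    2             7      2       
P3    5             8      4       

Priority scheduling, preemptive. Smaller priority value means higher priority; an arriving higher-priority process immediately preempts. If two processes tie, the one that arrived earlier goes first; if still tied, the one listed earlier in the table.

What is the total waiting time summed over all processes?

Timeline: | idle 0-2 | P2 2-3 | P0 3-8 | P2 8-14 | P1 14-21 | P3 21-29 |
Completion: P0=8  P1=21  P2=14  P3=29
Turnaround (C−A): P0=5  P1=16  P2=12  P3=24
Waiting = turnaround − burst: P0=0, P1=9, P2=5, P3=16
Total waiting = 0 + 9 + 5 + 16 = 30

30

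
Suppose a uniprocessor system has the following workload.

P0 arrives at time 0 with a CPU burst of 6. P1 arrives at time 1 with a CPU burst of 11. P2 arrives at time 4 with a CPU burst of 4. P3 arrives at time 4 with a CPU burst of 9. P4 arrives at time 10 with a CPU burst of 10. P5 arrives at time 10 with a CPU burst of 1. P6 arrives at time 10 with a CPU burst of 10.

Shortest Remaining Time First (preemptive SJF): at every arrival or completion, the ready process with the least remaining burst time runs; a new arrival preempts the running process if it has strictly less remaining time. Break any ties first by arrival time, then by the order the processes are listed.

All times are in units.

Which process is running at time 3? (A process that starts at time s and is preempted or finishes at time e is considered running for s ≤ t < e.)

Schedule: | P0 0-6 | P2 6-10 | P5 10-11 | P3 11-20 | P4 20-30 | P6 30-40 | P1 40-51 |
Completion: P0=6  P1=51  P2=10  P3=20  P4=30  P5=11  P6=40
Turnaround (C−A): P0=6  P1=50  P2=6  P3=16  P4=20  P5=1  P6=30

P0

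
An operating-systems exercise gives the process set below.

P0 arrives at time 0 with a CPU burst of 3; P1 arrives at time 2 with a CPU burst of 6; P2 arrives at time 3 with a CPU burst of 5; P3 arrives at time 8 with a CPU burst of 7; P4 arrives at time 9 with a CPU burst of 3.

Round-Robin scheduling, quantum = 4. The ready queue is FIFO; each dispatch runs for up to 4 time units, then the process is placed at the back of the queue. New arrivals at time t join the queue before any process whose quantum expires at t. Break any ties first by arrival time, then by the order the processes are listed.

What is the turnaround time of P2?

18

Schedule: | P0 0-3 | P1 3-7 | P2 7-11 | P1 11-13 | P3 13-17 | P4 17-20 | P2 20-21 | P3 21-24 |
Completion: P0=3  P1=13  P2=21  P3=24  P4=20
Turnaround (C−A): P0=3  P1=11  P2=18  P3=16  P4=11
Turnaround(P2) = completion − arrival = 21 − 3 = 18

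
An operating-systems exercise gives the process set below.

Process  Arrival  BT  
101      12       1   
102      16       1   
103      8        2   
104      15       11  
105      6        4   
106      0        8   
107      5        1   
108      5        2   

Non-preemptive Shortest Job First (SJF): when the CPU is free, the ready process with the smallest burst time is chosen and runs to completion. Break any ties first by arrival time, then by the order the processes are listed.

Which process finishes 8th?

Gantt: | 106 0-8 | 107 8-9 | 108 9-11 | 103 11-13 | 101 13-14 | 105 14-18 | 102 18-19 | 104 19-30 |
Completion: 101=14  102=19  103=13  104=30  105=18  106=8  107=9  108=11
Finish order: 106 → 107 → 108 → 103 → 101 → 105 → 102 → 104

104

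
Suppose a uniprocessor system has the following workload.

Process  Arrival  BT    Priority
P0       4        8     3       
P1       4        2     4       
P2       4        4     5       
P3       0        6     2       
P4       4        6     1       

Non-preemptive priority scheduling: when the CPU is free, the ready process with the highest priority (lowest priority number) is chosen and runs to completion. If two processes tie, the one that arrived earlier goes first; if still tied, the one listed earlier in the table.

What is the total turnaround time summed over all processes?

70

Timeline: | P3 0-6 | P4 6-12 | P0 12-20 | P1 20-22 | P2 22-26 |
Completion: P0=20  P1=22  P2=26  P3=6  P4=12
Turnaround (C−A): P0=16  P1=18  P2=22  P3=6  P4=8
Turnaround = completion − arrival: P0=16, P1=18, P2=22, P3=6, P4=8
Total turnaround = 16 + 18 + 22 + 6 + 8 = 70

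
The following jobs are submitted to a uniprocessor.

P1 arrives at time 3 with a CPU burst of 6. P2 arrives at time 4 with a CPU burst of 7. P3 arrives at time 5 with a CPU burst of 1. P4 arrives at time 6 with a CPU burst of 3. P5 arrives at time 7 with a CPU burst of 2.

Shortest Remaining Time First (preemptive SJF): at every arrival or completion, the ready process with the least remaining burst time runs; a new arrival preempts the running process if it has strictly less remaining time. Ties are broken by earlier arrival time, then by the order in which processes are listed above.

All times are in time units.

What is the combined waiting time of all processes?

Schedule: | idle 0-3 | P1 3-5 | P3 5-6 | P4 6-9 | P5 9-11 | P1 11-15 | P2 15-22 |
Completion: P1=15  P2=22  P3=6  P4=9  P5=11
Turnaround (C−A): P1=12  P2=18  P3=1  P4=3  P5=4
Waiting = turnaround − burst: P1=6, P2=11, P3=0, P4=0, P5=2
Total waiting = 6 + 11 + 0 + 0 + 2 = 19

19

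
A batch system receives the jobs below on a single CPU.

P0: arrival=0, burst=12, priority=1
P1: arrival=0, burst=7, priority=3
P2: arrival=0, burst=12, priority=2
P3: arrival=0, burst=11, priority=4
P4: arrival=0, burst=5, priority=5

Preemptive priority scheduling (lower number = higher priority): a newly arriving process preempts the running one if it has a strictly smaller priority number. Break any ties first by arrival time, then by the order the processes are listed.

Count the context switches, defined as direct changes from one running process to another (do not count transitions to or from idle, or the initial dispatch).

4

Timeline: | P0 0-12 | P2 12-24 | P1 24-31 | P3 31-42 | P4 42-47 |
Completion: P0=12  P1=31  P2=24  P3=42  P4=47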